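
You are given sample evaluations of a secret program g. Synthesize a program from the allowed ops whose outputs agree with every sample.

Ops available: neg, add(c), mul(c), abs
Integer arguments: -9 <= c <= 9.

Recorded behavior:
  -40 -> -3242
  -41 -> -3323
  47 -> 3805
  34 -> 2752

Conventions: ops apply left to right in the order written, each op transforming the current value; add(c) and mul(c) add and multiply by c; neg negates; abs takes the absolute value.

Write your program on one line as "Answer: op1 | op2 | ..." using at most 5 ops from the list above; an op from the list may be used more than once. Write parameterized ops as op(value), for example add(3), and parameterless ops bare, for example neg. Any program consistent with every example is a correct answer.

mul(9) | neg | mul(-9) | add(-2)

Check, running the answer program on each example:
  -40 -> -360 -> 360 -> -3240 -> -3242
  -41 -> -369 -> 369 -> -3321 -> -3323
  47 -> 423 -> -423 -> 3807 -> 3805
  34 -> 306 -> -306 -> 2754 -> 2752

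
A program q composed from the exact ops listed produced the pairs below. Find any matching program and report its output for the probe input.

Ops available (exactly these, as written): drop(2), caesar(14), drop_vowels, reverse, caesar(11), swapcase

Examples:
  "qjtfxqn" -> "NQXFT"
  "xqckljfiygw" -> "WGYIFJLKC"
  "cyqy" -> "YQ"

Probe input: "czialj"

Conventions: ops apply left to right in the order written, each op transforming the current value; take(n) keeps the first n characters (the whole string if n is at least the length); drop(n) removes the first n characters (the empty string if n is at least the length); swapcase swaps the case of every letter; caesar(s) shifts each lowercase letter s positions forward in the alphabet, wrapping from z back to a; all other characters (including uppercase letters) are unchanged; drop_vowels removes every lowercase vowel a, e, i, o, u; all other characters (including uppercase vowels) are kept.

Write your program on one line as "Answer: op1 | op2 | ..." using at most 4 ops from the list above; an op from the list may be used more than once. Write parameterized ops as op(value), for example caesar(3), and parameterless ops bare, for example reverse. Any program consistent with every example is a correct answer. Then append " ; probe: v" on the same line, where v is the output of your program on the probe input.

swapcase | drop(2) | reverse ; probe: "JLAI"

Check, running the answer program on each example:
  "qjtfxqn" -> "QJTFXQN" -> "TFXQN" -> "NQXFT"
  "xqckljfiygw" -> "XQCKLJFIYGW" -> "CKLJFIYGW" -> "WGYIFJLKC"
  "cyqy" -> "CYQY" -> "QY" -> "YQ"
  probe: "czialj" -> "CZIALJ" -> "IALJ" -> "JLAI"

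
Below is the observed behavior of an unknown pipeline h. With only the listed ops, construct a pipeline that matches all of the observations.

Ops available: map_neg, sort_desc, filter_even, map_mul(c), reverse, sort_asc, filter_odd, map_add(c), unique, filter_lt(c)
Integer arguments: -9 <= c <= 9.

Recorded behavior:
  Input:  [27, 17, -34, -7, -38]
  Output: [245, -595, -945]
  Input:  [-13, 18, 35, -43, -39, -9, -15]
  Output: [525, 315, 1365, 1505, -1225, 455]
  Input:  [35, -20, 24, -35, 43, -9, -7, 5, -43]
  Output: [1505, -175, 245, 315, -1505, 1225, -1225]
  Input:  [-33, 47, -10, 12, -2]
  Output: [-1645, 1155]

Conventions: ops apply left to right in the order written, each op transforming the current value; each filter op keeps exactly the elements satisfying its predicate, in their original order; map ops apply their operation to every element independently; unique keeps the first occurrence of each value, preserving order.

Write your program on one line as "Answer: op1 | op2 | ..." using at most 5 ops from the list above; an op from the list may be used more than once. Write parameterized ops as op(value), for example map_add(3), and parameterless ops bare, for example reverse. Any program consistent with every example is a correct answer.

map_mul(5) | filter_odd | map_mul(7) | reverse | map_mul(-1)

Check, running the answer program on each example:
  [27, 17, -34, -7, -38] -> [135, 85, -170, -35, -190] -> [135, 85, -35] -> [945, 595, -245] -> [-245, 595, 945] -> [245, -595, -945]
  [-13, 18, 35, -43, -39, -9, -15] -> [-65, 90, 175, -215, -195, -45, -75] -> [-65, 175, -215, -195, -45, -75] -> [-455, 1225, -1505, -1365, -315, -525] -> [-525, -315, -1365, -1505, 1225, -455] -> [525, 315, 1365, 1505, -1225, 455]
  [35, -20, 24, -35, 43, -9, -7, 5, -43] -> [175, -100, 120, -175, 215, -45, -35, 25, -215] -> [175, -175, 215, -45, -35, 25, -215] -> [1225, -1225, 1505, -315, -245, 175, -1505] -> [-1505, 175, -245, -315, 1505, -1225, 1225] -> [1505, -175, 245, 315, -1505, 1225, -1225]
  [-33, 47, -10, 12, -2] -> [-165, 235, -50, 60, -10] -> [-165, 235] -> [-1155, 1645] -> [1645, -1155] -> [-1645, 1155]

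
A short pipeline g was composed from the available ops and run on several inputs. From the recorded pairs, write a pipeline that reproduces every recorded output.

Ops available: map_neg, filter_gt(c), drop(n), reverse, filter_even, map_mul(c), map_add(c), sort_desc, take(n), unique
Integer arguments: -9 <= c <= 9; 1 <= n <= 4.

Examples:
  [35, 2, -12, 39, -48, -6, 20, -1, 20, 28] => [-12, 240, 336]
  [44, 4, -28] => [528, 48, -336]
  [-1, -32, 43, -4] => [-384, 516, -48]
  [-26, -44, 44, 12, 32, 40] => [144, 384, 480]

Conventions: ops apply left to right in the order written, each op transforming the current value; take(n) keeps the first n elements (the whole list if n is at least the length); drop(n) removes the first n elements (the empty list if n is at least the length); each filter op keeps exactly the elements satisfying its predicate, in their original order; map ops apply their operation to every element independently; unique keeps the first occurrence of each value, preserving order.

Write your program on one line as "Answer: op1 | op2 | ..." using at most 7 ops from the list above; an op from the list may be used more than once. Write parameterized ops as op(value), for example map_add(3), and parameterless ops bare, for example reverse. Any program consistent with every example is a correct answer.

reverse | unique | map_mul(6) | map_mul(2) | take(3) | reverse

Check, running the answer program on each example:
  [35, 2, -12, 39, -48, -6, 20, -1, 20, 28] -> [28, 20, -1, 20, -6, -48, 39, -12, 2, 35] -> [28, 20, -1, -6, -48, 39, -12, 2, 35] -> [168, 120, -6, -36, -288, 234, -72, 12, 210] -> [336, 240, -12, -72, -576, 468, -144, 24, 420] -> [336, 240, -12] -> [-12, 240, 336]
  [44, 4, -28] -> [-28, 4, 44] -> [-28, 4, 44] -> [-168, 24, 264] -> [-336, 48, 528] -> [-336, 48, 528] -> [528, 48, -336]
  [-1, -32, 43, -4] -> [-4, 43, -32, -1] -> [-4, 43, -32, -1] -> [-24, 258, -192, -6] -> [-48, 516, -384, -12] -> [-48, 516, -384] -> [-384, 516, -48]
  [-26, -44, 44, 12, 32, 40] -> [40, 32, 12, 44, -44, -26] -> [40, 32, 12, 44, -44, -26] -> [240, 192, 72, 264, -264, -156] -> [480, 384, 144, 528, -528, -312] -> [480, 384, 144] -> [144, 384, 480]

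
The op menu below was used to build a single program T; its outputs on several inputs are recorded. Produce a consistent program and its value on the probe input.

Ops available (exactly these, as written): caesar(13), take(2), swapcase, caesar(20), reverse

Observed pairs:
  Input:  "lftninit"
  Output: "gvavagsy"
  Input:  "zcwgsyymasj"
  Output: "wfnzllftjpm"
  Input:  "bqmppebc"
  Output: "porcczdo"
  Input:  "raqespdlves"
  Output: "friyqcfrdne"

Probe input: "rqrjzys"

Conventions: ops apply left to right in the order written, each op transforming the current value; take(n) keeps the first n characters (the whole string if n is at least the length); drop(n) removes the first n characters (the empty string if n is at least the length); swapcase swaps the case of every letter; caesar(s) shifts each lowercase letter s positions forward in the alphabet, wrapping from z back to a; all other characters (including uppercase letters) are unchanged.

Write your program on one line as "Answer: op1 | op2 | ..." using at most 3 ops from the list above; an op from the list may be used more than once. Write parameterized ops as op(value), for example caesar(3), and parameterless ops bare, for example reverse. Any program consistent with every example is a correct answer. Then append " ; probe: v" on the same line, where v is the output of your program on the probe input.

caesar(13) | reverse ; probe: "flmwede"

Check, running the answer program on each example:
  "lftninit" -> "ysgavavg" -> "gvavagsy"
  "zcwgsyymasj" -> "mpjtfllznfw" -> "wfnzllftjpm"
  "bqmppebc" -> "odzccrop" -> "porcczdo"
  "raqespdlves" -> "endrfcqyirf" -> "friyqcfrdne"
  probe: "rqrjzys" -> "edewmlf" -> "flmwede"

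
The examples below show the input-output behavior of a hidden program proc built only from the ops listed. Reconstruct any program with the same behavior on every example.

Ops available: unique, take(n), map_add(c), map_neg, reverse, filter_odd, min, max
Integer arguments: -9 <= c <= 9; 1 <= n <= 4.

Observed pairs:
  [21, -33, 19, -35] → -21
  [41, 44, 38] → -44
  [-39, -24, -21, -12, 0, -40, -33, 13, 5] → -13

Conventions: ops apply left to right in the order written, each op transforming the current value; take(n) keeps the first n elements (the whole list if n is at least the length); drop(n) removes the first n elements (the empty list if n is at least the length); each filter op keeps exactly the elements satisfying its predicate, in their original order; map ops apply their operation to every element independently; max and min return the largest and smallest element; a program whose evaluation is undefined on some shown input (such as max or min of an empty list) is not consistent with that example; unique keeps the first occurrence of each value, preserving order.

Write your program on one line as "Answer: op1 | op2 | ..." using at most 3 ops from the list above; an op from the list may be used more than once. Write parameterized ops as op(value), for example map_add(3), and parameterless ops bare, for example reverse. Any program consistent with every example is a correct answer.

map_neg | min

Check, running the answer program on each example:
  [21, -33, 19, -35] -> [-21, 33, -19, 35] -> -21
  [41, 44, 38] -> [-41, -44, -38] -> -44
  [-39, -24, -21, -12, 0, -40, -33, 13, 5] -> [39, 24, 21, 12, 0, 40, 33, -13, -5] -> -13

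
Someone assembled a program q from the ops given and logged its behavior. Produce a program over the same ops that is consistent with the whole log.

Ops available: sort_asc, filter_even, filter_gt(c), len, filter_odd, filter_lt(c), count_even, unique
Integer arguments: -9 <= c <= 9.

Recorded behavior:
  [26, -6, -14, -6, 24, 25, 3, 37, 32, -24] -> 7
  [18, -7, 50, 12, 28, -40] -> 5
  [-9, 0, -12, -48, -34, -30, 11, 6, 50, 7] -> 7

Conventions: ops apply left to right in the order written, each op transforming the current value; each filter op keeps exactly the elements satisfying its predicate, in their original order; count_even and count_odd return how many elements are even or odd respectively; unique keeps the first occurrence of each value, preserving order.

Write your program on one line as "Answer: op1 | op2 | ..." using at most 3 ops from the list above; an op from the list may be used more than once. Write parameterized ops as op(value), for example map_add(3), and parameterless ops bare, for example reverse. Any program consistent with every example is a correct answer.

filter_even | len

Check, running the answer program on each example:
  [26, -6, -14, -6, 24, 25, 3, 37, 32, -24] -> [26, -6, -14, -6, 24, 32, -24] -> 7
  [18, -7, 50, 12, 28, -40] -> [18, 50, 12, 28, -40] -> 5
  [-9, 0, -12, -48, -34, -30, 11, 6, 50, 7] -> [0, -12, -48, -34, -30, 6, 50] -> 7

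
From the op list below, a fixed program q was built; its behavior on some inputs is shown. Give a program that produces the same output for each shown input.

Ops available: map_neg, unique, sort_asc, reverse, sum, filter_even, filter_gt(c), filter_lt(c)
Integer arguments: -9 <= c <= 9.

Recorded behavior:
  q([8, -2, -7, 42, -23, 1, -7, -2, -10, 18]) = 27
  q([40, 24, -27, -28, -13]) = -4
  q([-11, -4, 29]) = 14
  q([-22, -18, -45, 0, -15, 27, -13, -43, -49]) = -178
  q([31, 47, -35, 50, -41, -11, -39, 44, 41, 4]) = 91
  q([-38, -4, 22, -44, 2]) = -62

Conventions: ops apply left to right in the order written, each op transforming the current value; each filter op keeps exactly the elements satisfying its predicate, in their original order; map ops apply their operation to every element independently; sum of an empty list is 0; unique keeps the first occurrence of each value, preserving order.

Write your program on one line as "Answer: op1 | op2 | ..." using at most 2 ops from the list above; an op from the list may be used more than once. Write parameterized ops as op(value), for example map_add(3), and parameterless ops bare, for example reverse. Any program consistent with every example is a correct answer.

unique | sum

Check, running the answer program on each example:
  [8, -2, -7, 42, -23, 1, -7, -2, -10, 18] -> [8, -2, -7, 42, -23, 1, -10, 18] -> 27
  [40, 24, -27, -28, -13] -> [40, 24, -27, -28, -13] -> -4
  [-11, -4, 29] -> [-11, -4, 29] -> 14
  [-22, -18, -45, 0, -15, 27, -13, -43, -49] -> [-22, -18, -45, 0, -15, 27, -13, -43, -49] -> -178
  [31, 47, -35, 50, -41, -11, -39, 44, 41, 4] -> [31, 47, -35, 50, -41, -11, -39, 44, 41, 4] -> 91
  [-38, -4, 22, -44, 2] -> [-38, -4, 22, -44, 2] -> -62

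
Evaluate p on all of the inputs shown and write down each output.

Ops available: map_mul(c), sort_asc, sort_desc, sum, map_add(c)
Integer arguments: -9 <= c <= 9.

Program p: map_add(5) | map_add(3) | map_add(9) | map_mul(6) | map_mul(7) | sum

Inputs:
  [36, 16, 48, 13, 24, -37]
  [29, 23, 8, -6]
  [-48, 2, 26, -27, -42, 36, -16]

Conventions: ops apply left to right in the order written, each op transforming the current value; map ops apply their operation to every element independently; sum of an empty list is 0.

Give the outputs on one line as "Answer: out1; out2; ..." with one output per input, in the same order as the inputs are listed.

Execution, op by op:
  [36, 16, 48, 13, 24, -37] -> [41, 21, 53, 18, 29, -32] -> [44, 24, 56, 21, 32, -29] -> [53, 33, 65, 30, 41, -20] -> [318, 198, 390, 180, 246, -120] -> [2226, 1386, 2730, 1260, 1722, -840] -> 8484
  [29, 23, 8, -6] -> [34, 28, 13, -1] -> [37, 31, 16, 2] -> [46, 40, 25, 11] -> [276, 240, 150, 66] -> [1932, 1680, 1050, 462] -> 5124
  [-48, 2, 26, -27, -42, 36, -16] -> [-43, 7, 31, -22, -37, 41, -11] -> [-40, 10, 34, -19, -34, 44, -8] -> [-31, 19, 43, -10, -25, 53, 1] -> [-186, 114, 258, -60, -150, 318, 6] -> [-1302, 798, 1806, -420, -1050, 2226, 42] -> 2100

8484; 5124; 2100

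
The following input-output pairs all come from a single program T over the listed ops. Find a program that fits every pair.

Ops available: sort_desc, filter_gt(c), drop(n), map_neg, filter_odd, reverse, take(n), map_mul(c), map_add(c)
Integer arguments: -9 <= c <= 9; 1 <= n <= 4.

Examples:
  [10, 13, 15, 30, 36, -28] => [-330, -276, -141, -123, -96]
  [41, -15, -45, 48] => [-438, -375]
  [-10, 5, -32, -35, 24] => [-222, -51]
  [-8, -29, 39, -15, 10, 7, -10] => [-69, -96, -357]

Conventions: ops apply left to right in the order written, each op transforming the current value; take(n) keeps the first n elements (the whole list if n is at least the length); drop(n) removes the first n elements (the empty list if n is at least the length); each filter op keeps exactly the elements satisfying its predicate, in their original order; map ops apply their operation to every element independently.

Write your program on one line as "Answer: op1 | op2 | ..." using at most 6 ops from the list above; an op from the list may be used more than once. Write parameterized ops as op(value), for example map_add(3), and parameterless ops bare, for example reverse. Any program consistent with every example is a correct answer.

filter_gt(2) | reverse | map_mul(-9) | reverse | map_add(-6) | reverse

Check, running the answer program on each example:
  [10, 13, 15, 30, 36, -28] -> [10, 13, 15, 30, 36] -> [36, 30, 15, 13, 10] -> [-324, -270, -135, -117, -90] -> [-90, -117, -135, -270, -324] -> [-96, -123, -141, -276, -330] -> [-330, -276, -141, -123, -96]
  [41, -15, -45, 48] -> [41, 48] -> [48, 41] -> [-432, -369] -> [-369, -432] -> [-375, -438] -> [-438, -375]
  [-10, 5, -32, -35, 24] -> [5, 24] -> [24, 5] -> [-216, -45] -> [-45, -216] -> [-51, -222] -> [-222, -51]
  [-8, -29, 39, -15, 10, 7, -10] -> [39, 10, 7] -> [7, 10, 39] -> [-63, -90, -351] -> [-351, -90, -63] -> [-357, -96, -69] -> [-69, -96, -357]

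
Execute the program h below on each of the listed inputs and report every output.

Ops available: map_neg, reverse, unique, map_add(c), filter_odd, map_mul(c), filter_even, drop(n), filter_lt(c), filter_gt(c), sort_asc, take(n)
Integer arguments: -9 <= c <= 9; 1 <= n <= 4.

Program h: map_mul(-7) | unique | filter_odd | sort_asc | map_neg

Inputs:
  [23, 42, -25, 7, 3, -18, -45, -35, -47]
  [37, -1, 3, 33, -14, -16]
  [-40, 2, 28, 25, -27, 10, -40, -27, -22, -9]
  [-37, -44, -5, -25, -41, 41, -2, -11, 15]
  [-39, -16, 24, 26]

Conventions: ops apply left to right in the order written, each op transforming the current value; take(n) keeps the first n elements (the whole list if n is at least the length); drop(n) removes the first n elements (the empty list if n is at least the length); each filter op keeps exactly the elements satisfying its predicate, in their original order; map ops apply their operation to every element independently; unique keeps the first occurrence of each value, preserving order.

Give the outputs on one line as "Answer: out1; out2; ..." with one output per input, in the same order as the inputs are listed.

[161, 49, 21, -175, -245, -315, -329]; [259, 231, 21, -7]; [175, -63, -189]; [287, 105, -35, -77, -175, -259, -287]; [-273]

Execution, op by op:
  [23, 42, -25, 7, 3, -18, -45, -35, -47] -> [-161, -294, 175, -49, -21, 126, 315, 245, 329] -> [-161, -294, 175, -49, -21, 126, 315, 245, 329] -> [-161, 175, -49, -21, 315, 245, 329] -> [-161, -49, -21, 175, 245, 315, 329] -> [161, 49, 21, -175, -245, -315, -329]
  [37, -1, 3, 33, -14, -16] -> [-259, 7, -21, -231, 98, 112] -> [-259, 7, -21, -231, 98, 112] -> [-259, 7, -21, -231] -> [-259, -231, -21, 7] -> [259, 231, 21, -7]
  [-40, 2, 28, 25, -27, 10, -40, -27, -22, -9] -> [280, -14, -196, -175, 189, -70, 280, 189, 154, 63] -> [280, -14, -196, -175, 189, -70, 154, 63] -> [-175, 189, 63] -> [-175, 63, 189] -> [175, -63, -189]
  [-37, -44, -5, -25, -41, 41, -2, -11, 15] -> [259, 308, 35, 175, 287, -287, 14, 77, -105] -> [259, 308, 35, 175, 287, -287, 14, 77, -105] -> [259, 35, 175, 287, -287, 77, -105] -> [-287, -105, 35, 77, 175, 259, 287] -> [287, 105, -35, -77, -175, -259, -287]
  [-39, -16, 24, 26] -> [273, 112, -168, -182] -> [273, 112, -168, -182] -> [273] -> [273] -> [-273]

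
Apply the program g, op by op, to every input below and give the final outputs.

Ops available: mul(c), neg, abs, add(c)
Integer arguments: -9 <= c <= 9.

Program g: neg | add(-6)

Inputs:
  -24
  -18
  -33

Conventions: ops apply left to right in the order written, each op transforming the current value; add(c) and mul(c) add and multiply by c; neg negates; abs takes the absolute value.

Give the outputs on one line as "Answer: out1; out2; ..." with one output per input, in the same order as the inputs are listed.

Execution, op by op:
  -24 -> 24 -> 18
  -18 -> 18 -> 12
  -33 -> 33 -> 27

18; 12; 27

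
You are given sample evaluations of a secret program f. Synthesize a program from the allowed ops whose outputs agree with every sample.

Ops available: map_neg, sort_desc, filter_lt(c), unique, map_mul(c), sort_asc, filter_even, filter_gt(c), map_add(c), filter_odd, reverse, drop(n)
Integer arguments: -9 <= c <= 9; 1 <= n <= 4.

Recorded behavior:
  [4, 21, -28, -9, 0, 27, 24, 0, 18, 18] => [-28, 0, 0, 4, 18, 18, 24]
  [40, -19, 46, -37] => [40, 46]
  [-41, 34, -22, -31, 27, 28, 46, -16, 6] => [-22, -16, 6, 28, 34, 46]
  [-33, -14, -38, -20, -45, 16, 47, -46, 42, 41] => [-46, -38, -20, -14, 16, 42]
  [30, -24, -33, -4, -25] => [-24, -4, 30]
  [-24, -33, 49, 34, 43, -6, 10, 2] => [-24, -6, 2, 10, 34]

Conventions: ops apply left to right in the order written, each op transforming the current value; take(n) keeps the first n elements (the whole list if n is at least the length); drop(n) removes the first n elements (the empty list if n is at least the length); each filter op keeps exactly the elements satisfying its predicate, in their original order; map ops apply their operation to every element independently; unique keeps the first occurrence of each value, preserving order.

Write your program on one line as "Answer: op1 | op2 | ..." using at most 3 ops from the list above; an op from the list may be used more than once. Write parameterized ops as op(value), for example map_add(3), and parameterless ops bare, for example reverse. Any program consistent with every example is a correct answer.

filter_even | sort_asc

Check, running the answer program on each example:
  [4, 21, -28, -9, 0, 27, 24, 0, 18, 18] -> [4, -28, 0, 24, 0, 18, 18] -> [-28, 0, 0, 4, 18, 18, 24]
  [40, -19, 46, -37] -> [40, 46] -> [40, 46]
  [-41, 34, -22, -31, 27, 28, 46, -16, 6] -> [34, -22, 28, 46, -16, 6] -> [-22, -16, 6, 28, 34, 46]
  [-33, -14, -38, -20, -45, 16, 47, -46, 42, 41] -> [-14, -38, -20, 16, -46, 42] -> [-46, -38, -20, -14, 16, 42]
  [30, -24, -33, -4, -25] -> [30, -24, -4] -> [-24, -4, 30]
  [-24, -33, 49, 34, 43, -6, 10, 2] -> [-24, 34, -6, 10, 2] -> [-24, -6, 2, 10, 34]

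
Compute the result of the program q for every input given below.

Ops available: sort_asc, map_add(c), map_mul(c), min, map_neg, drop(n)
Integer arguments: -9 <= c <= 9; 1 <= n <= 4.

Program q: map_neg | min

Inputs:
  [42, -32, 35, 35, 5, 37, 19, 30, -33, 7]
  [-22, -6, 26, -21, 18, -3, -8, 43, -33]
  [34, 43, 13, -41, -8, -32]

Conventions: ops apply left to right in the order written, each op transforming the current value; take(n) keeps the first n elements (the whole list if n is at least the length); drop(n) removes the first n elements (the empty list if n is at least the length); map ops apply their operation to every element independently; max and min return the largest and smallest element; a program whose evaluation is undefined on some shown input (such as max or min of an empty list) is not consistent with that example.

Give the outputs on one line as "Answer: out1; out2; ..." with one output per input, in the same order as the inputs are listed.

-42; -43; -43

Execution, op by op:
  [42, -32, 35, 35, 5, 37, 19, 30, -33, 7] -> [-42, 32, -35, -35, -5, -37, -19, -30, 33, -7] -> -42
  [-22, -6, 26, -21, 18, -3, -8, 43, -33] -> [22, 6, -26, 21, -18, 3, 8, -43, 33] -> -43
  [34, 43, 13, -41, -8, -32] -> [-34, -43, -13, 41, 8, 32] -> -43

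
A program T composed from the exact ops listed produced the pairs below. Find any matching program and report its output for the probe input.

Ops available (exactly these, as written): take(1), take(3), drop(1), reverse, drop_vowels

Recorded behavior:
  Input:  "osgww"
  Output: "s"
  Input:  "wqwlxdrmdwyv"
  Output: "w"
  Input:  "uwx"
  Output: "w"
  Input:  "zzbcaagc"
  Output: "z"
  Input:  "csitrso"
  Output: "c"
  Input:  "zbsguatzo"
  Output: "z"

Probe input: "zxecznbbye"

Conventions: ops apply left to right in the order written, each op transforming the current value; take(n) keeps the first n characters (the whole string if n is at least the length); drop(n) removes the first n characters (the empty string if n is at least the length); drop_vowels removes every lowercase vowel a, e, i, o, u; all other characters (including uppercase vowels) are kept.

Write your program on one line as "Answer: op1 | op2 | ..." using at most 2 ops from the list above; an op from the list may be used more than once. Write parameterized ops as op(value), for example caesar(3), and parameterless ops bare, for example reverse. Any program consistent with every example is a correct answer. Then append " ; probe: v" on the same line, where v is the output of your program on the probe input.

drop_vowels | take(1) ; probe: "z"

Check, running the answer program on each example:
  "osgww" -> "sgww" -> "s"
  "wqwlxdrmdwyv" -> "wqwlxdrmdwyv" -> "w"
  "uwx" -> "wx" -> "w"
  "zzbcaagc" -> "zzbcgc" -> "z"
  "csitrso" -> "cstrs" -> "c"
  "zbsguatzo" -> "zbsgtz" -> "z"
  probe: "zxecznbbye" -> "zxcznbby" -> "z"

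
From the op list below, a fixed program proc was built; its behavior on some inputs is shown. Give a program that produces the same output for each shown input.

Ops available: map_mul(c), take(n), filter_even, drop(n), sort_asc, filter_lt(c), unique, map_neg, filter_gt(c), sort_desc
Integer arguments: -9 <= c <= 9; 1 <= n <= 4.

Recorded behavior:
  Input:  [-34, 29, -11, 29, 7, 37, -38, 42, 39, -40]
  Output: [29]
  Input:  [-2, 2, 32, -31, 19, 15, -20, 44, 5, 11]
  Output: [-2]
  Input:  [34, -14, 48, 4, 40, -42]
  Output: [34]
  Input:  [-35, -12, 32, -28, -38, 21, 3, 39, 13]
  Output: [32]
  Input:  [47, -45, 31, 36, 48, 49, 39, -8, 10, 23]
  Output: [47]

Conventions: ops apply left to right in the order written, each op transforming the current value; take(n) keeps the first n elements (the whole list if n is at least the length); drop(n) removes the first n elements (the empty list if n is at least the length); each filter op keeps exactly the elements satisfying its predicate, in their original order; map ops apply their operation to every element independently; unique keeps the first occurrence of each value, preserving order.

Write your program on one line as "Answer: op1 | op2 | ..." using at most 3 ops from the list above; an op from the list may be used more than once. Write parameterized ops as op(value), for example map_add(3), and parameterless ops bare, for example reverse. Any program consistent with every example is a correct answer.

filter_gt(-9) | unique | take(1)

Check, running the answer program on each example:
  [-34, 29, -11, 29, 7, 37, -38, 42, 39, -40] -> [29, 29, 7, 37, 42, 39] -> [29, 7, 37, 42, 39] -> [29]
  [-2, 2, 32, -31, 19, 15, -20, 44, 5, 11] -> [-2, 2, 32, 19, 15, 44, 5, 11] -> [-2, 2, 32, 19, 15, 44, 5, 11] -> [-2]
  [34, -14, 48, 4, 40, -42] -> [34, 48, 4, 40] -> [34, 48, 4, 40] -> [34]
  [-35, -12, 32, -28, -38, 21, 3, 39, 13] -> [32, 21, 3, 39, 13] -> [32, 21, 3, 39, 13] -> [32]
  [47, -45, 31, 36, 48, 49, 39, -8, 10, 23] -> [47, 31, 36, 48, 49, 39, -8, 10, 23] -> [47, 31, 36, 48, 49, 39, -8, 10, 23] -> [47]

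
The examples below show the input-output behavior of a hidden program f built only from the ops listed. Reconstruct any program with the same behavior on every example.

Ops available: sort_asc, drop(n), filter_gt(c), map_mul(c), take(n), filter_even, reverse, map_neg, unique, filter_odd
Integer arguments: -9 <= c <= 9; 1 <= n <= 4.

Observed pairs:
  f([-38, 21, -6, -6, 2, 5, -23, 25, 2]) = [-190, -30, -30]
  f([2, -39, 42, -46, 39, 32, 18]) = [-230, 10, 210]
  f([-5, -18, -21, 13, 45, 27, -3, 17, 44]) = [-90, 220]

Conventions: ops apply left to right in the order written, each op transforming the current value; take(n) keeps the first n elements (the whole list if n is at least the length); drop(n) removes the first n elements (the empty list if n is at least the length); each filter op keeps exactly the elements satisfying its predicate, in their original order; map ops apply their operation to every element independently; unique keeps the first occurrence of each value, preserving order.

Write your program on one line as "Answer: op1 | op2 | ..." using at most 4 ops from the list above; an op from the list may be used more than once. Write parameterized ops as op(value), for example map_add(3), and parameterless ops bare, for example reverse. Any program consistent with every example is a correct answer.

filter_even | map_mul(5) | take(3) | sort_asc

Check, running the answer program on each example:
  [-38, 21, -6, -6, 2, 5, -23, 25, 2] -> [-38, -6, -6, 2, 2] -> [-190, -30, -30, 10, 10] -> [-190, -30, -30] -> [-190, -30, -30]
  [2, -39, 42, -46, 39, 32, 18] -> [2, 42, -46, 32, 18] -> [10, 210, -230, 160, 90] -> [10, 210, -230] -> [-230, 10, 210]
  [-5, -18, -21, 13, 45, 27, -3, 17, 44] -> [-18, 44] -> [-90, 220] -> [-90, 220] -> [-90, 220]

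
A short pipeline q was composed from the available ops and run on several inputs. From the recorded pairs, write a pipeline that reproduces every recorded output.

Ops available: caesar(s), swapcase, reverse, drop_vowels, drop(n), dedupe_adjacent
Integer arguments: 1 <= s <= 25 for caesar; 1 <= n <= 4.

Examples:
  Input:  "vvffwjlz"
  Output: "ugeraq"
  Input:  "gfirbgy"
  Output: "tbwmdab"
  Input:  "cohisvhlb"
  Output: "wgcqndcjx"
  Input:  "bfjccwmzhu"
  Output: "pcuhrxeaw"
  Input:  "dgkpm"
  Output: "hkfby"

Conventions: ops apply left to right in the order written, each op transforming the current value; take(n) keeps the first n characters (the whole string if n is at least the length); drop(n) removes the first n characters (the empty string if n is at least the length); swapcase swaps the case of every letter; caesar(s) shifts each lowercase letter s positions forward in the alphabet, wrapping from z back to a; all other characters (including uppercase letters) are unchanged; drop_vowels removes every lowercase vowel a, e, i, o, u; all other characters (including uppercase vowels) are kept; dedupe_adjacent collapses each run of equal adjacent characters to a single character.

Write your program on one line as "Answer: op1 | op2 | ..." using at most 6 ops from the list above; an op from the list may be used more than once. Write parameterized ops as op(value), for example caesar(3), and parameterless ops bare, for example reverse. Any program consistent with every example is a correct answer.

caesar(21) | swapcase | dedupe_adjacent | reverse | swapcase

Check, running the answer program on each example:
  "vvffwjlz" -> "qqaaregu" -> "QQAAREGU" -> "QAREGU" -> "UGERAQ" -> "ugeraq"
  "gfirbgy" -> "badmwbt" -> "BADMWBT" -> "BADMWBT" -> "TBWMDAB" -> "tbwmdab"
  "cohisvhlb" -> "xjcdnqcgw" -> "XJCDNQCGW" -> "XJCDNQCGW" -> "WGCQNDCJX" -> "wgcqndcjx"
  "bfjccwmzhu" -> "waexxrhucp" -> "WAEXXRHUCP" -> "WAEXRHUCP" -> "PCUHRXEAW" -> "pcuhrxeaw"
  "dgkpm" -> "ybfkh" -> "YBFKH" -> "YBFKH" -> "HKFBY" -> "hkfby"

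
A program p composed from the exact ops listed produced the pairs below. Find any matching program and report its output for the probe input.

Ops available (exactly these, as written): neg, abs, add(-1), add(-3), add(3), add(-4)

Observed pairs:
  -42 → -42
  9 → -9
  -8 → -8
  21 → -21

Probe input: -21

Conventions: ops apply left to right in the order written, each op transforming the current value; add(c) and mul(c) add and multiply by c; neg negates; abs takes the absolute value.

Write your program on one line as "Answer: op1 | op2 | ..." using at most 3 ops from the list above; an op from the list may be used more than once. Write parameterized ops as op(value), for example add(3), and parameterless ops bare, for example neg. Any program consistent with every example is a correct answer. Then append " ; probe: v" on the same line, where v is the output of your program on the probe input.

abs | neg ; probe: -21

Check, running the answer program on each example:
  -42 -> 42 -> -42
  9 -> 9 -> -9
  -8 -> 8 -> -8
  21 -> 21 -> -21
  probe: -21 -> 21 -> -21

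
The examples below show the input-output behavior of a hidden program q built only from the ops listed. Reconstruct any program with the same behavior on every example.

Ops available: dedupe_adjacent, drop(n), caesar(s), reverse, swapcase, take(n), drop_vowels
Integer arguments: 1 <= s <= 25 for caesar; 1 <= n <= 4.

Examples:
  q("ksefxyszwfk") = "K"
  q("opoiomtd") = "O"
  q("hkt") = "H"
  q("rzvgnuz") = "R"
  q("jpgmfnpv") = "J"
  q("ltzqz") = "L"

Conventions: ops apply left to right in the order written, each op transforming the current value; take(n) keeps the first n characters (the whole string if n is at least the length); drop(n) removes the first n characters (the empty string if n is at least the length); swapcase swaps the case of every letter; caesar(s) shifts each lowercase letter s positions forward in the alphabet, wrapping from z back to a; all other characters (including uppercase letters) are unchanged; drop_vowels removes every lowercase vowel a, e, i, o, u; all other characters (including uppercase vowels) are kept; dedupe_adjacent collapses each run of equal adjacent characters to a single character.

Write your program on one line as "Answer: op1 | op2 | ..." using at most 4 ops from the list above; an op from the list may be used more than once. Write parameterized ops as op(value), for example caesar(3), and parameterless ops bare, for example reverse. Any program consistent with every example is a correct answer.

reverse | swapcase | reverse | take(1)

Check, running the answer program on each example:
  "ksefxyszwfk" -> "kfwzsyxfesk" -> "KFWZSYXFESK" -> "KSEFXYSZWFK" -> "K"
  "opoiomtd" -> "dtmoiopo" -> "DTMOIOPO" -> "OPOIOMTD" -> "O"
  "hkt" -> "tkh" -> "TKH" -> "HKT" -> "H"
  "rzvgnuz" -> "zungvzr" -> "ZUNGVZR" -> "RZVGNUZ" -> "R"
  "jpgmfnpv" -> "vpnfmgpj" -> "VPNFMGPJ" -> "JPGMFNPV" -> "J"
  "ltzqz" -> "zqztl" -> "ZQZTL" -> "LTZQZ" -> "L"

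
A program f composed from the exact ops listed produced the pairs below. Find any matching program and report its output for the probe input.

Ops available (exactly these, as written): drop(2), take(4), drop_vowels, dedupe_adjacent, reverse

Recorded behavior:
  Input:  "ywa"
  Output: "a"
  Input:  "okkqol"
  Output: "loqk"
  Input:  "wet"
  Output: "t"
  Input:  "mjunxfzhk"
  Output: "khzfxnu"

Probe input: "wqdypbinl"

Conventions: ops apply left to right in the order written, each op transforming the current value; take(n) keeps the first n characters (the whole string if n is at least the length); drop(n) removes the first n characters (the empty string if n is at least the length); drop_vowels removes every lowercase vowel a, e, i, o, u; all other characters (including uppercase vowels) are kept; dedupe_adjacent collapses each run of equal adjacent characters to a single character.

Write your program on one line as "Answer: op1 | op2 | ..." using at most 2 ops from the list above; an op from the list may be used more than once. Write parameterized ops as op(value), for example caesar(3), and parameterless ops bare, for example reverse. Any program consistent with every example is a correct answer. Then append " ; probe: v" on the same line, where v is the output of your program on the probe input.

drop(2) | reverse ; probe: "lnibpyd"

Check, running the answer program on each example:
  "ywa" -> "a" -> "a"
  "okkqol" -> "kqol" -> "loqk"
  "wet" -> "t" -> "t"
  "mjunxfzhk" -> "unxfzhk" -> "khzfxnu"
  probe: "wqdypbinl" -> "dypbinl" -> "lnibpyd"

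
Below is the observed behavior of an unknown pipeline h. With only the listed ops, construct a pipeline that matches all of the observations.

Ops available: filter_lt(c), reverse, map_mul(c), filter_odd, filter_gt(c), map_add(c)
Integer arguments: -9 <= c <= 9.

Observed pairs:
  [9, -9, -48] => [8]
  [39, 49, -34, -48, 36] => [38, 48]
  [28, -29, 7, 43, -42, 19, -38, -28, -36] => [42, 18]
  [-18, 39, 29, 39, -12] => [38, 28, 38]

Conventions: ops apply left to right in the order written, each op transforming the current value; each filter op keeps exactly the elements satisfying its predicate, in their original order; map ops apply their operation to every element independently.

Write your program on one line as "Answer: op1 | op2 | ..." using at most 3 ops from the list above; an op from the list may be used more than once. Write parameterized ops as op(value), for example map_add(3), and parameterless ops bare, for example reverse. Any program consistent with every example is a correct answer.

filter_gt(7) | filter_odd | map_add(-1)

Check, running the answer program on each example:
  [9, -9, -48] -> [9] -> [9] -> [8]
  [39, 49, -34, -48, 36] -> [39, 49, 36] -> [39, 49] -> [38, 48]
  [28, -29, 7, 43, -42, 19, -38, -28, -36] -> [28, 43, 19] -> [43, 19] -> [42, 18]
  [-18, 39, 29, 39, -12] -> [39, 29, 39] -> [39, 29, 39] -> [38, 28, 38]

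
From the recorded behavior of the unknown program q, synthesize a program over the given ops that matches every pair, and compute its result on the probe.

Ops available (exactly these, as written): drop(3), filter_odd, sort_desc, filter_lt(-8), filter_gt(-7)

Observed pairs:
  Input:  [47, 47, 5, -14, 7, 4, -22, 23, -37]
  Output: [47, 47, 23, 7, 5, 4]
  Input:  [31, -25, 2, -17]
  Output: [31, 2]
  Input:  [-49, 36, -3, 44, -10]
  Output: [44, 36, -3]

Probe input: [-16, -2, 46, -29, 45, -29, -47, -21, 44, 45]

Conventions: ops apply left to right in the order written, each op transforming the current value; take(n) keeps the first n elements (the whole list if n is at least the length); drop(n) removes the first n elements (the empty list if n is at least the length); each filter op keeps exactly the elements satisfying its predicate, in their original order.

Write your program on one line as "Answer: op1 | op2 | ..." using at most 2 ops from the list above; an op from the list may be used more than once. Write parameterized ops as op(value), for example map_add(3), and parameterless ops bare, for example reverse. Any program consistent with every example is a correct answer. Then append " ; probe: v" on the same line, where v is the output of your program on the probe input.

filter_gt(-7) | sort_desc ; probe: [46, 45, 45, 44, -2]

Check, running the answer program on each example:
  [47, 47, 5, -14, 7, 4, -22, 23, -37] -> [47, 47, 5, 7, 4, 23] -> [47, 47, 23, 7, 5, 4]
  [31, -25, 2, -17] -> [31, 2] -> [31, 2]
  [-49, 36, -3, 44, -10] -> [36, -3, 44] -> [44, 36, -3]
  probe: [-16, -2, 46, -29, 45, -29, -47, -21, 44, 45] -> [-2, 46, 45, 44, 45] -> [46, 45, 45, 44, -2]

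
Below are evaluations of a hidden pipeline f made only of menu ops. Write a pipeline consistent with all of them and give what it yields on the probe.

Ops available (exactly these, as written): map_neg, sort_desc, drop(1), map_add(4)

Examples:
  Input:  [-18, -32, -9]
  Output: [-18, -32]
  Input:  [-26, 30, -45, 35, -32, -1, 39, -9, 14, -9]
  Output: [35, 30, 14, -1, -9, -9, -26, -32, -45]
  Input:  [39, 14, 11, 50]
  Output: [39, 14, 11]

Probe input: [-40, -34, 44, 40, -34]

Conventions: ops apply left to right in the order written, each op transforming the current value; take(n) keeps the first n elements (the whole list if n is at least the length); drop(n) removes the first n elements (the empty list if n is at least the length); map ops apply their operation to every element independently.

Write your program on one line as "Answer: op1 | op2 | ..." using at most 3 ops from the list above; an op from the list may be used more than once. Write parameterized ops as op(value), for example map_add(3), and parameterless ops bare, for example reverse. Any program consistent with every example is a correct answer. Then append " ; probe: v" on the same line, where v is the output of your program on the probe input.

sort_desc | drop(1) ; probe: [40, -34, -34, -40]

Check, running the answer program on each example:
  [-18, -32, -9] -> [-9, -18, -32] -> [-18, -32]
  [-26, 30, -45, 35, -32, -1, 39, -9, 14, -9] -> [39, 35, 30, 14, -1, -9, -9, -26, -32, -45] -> [35, 30, 14, -1, -9, -9, -26, -32, -45]
  [39, 14, 11, 50] -> [50, 39, 14, 11] -> [39, 14, 11]
  probe: [-40, -34, 44, 40, -34] -> [44, 40, -34, -34, -40] -> [40, -34, -34, -40]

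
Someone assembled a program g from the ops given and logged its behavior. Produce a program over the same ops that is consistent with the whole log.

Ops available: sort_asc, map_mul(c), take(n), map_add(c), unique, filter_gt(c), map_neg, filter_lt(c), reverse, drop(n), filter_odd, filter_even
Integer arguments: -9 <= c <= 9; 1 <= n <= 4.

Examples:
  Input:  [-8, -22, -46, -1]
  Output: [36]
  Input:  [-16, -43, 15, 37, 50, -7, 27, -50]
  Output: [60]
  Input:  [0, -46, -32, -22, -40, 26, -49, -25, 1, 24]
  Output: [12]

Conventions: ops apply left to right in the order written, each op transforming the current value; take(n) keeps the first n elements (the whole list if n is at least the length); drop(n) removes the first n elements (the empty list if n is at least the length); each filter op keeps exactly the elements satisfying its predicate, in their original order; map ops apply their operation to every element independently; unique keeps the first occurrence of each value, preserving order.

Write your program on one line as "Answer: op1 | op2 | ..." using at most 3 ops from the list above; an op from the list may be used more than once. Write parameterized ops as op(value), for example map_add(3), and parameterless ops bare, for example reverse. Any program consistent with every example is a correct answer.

take(1) | map_add(-4) | map_mul(-3)

Check, running the answer program on each example:
  [-8, -22, -46, -1] -> [-8] -> [-12] -> [36]
  [-16, -43, 15, 37, 50, -7, 27, -50] -> [-16] -> [-20] -> [60]
  [0, -46, -32, -22, -40, 26, -49, -25, 1, 24] -> [0] -> [-4] -> [12]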